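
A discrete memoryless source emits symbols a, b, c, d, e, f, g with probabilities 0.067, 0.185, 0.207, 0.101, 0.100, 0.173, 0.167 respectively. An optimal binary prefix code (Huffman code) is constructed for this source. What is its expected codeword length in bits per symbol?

2.775 bits/symbol

Repeatedly combine the two least-probable nodes; the expected code length is the sum of the merged weights.
merge 67/1000 + 1/10 → 167/1000
merge 101/1000 + 167/1000 → 67/250
merge 167/1000 + 173/1000 → 17/50
merge 37/200 + 207/1000 → 49/125
merge 67/250 + 17/50 → 76/125
merge 49/125 + 76/125 → 1
L = 167/1000 + 67/250 + 17/50 + 49/125 + 76/125 + 1 = 111/40 = 2.775 bits/symbol.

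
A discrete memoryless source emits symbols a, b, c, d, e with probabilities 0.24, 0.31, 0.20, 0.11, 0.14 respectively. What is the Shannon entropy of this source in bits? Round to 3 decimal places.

H = −Σ pᵢ log₂ pᵢ.
−0.24·log₂(0.24) = 0.4941
−0.31·log₂(0.31) = 0.5238
−0.20·log₂(0.20) = 0.4644
−0.11·log₂(0.11) = 0.3503
−0.14·log₂(0.14) = 0.3971
Sum ≈ 2.2297 → 2.230 bits.

2.230 bits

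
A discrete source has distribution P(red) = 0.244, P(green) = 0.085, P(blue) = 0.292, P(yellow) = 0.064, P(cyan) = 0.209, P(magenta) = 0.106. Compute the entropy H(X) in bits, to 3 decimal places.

2.386 bits

H = −Σ pᵢ log₂ pᵢ.
−0.244·log₂(0.244) = 0.4966
−0.085·log₂(0.085) = 0.3023
−0.292·log₂(0.292) = 0.5186
−0.064·log₂(0.064) = 0.2538
−0.209·log₂(0.209) = 0.4720
−0.106·log₂(0.106) = 0.3432
Sum ≈ 2.3865 → 2.386 bits.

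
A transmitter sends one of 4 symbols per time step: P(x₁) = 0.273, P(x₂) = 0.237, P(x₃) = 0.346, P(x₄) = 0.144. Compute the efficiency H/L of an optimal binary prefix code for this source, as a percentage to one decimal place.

Entropy H = −Σ p log₂ p ≈ 1.9360 bits.
Huffman merges: 18/125+237/1000→381/1000; 273/1000+173/500→619/1000; 381/1000+619/1000→1. L = 2 ≈ 2.0000.
Efficiency = H/L = 1.9360/2.0000 = 96.8%.

96.8%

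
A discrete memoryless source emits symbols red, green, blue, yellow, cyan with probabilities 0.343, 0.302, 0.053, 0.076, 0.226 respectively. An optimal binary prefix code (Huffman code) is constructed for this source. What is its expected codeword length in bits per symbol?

2.129 bits/symbol

Repeatedly combine the two least-probable nodes; the expected code length is the sum of the merged weights.
merge 53/1000 + 19/250 → 129/1000
merge 129/1000 + 113/500 → 71/200
merge 151/500 + 343/1000 → 129/200
merge 71/200 + 129/200 → 1
L = 129/1000 + 71/200 + 129/200 + 1 = 2129/1000 = 2.129 bits/symbol.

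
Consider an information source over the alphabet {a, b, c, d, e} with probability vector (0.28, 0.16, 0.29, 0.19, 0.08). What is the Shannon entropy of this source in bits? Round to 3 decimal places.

H = −Σ pᵢ log₂ pᵢ.
−0.28·log₂(0.28) = 0.5142
−0.16·log₂(0.16) = 0.4230
−0.29·log₂(0.29) = 0.5179
−0.19·log₂(0.19) = 0.4552
−0.08·log₂(0.08) = 0.2915
Sum ≈ 2.2019 → 2.202 bits.

2.202 bits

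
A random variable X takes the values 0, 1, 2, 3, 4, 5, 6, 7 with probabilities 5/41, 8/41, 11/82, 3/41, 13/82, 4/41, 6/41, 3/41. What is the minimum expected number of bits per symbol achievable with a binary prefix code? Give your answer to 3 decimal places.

2.951 bits/symbol

Repeatedly combine the two least-probable nodes; the expected code length is the sum of the merged weights.
merge 3/41 + 3/41 → 6/41
merge 4/41 + 5/41 → 9/41
merge 11/82 + 6/41 → 23/82
merge 6/41 + 13/82 → 25/82
merge 8/41 + 9/41 → 17/41
merge 23/82 + 25/82 → 24/41
merge 17/41 + 24/41 → 1
L = 6/41 + 9/41 + 23/82 + 25/82 + 17/41 + 24/41 + 1 = 121/41 ≈ 2.951 bits/symbol.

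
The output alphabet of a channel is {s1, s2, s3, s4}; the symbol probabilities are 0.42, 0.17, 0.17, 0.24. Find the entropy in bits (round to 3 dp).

H = −Σ pᵢ log₂ pᵢ.
−0.42·log₂(0.42) = 0.5256
−0.17·log₂(0.17) = 0.4346
−0.17·log₂(0.17) = 0.4346
−0.24·log₂(0.24) = 0.4941
Sum ≈ 1.8890 → 1.889 bits.

1.889 bits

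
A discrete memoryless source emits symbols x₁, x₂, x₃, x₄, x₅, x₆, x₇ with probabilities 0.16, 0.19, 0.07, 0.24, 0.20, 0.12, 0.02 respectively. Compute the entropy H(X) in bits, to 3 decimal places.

H = −Σ pᵢ log₂ pᵢ.
−0.16·log₂(0.16) = 0.4230
−0.19·log₂(0.19) = 0.4552
−0.07·log₂(0.07) = 0.2686
−0.24·log₂(0.24) = 0.4941
−0.20·log₂(0.20) = 0.4644
−0.12·log₂(0.12) = 0.3671
−0.02·log₂(0.02) = 0.1129
Sum ≈ 2.5853 → 2.585 bits.

2.585 bits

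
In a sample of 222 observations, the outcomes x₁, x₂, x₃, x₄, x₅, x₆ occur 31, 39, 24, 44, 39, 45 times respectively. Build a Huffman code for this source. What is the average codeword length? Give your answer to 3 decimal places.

2.599 bits/symbol

Probabilities are the counts divided by 222.
Repeatedly combine the two least-probable nodes; the expected code length is the sum of the merged weights.
merge 4/37 + 31/222 → 55/222
merge 13/74 + 13/74 → 13/37
merge 22/111 + 15/74 → 89/222
merge 55/222 + 13/37 → 133/222
merge 89/222 + 133/222 → 1
L = 55/222 + 13/37 + 89/222 + 133/222 + 1 = 577/222 ≈ 2.599 bits/symbol.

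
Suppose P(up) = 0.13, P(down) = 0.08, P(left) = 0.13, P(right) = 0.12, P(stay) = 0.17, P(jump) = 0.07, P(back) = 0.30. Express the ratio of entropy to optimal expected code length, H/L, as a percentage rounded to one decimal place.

98.8%

Entropy H = −Σ p log₂ p ≈ 2.6481 bits.
Huffman merges: 7/100+2/25→3/20; 3/25+13/100→1/4; 13/100+3/20→7/25; 17/100+1/4→21/50; 7/25+3/10→29/50; 21/50+29/50→1. L = 67/25 ≈ 2.6800.
Efficiency = H/L = 2.6481/2.6800 = 98.8%.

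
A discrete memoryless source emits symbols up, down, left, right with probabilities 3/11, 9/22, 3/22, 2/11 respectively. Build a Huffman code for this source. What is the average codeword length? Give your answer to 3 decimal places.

1.909 bits/symbol

Repeatedly combine the two least-probable nodes; the expected code length is the sum of the merged weights.
merge 3/22 + 2/11 → 7/22
merge 3/11 + 7/22 → 13/22
merge 9/22 + 13/22 → 1
L = 7/22 + 13/22 + 1 = 21/11 ≈ 1.909 bits/symbol.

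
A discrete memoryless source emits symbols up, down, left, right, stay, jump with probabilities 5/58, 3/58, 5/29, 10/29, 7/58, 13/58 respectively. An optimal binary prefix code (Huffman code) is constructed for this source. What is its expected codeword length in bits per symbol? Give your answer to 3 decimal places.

2.397 bits/symbol

Repeatedly combine the two least-probable nodes; the expected code length is the sum of the merged weights.
merge 3/58 + 5/58 → 4/29
merge 7/58 + 4/29 → 15/58
merge 5/29 + 13/58 → 23/58
merge 15/58 + 10/29 → 35/58
merge 23/58 + 35/58 → 1
L = 4/29 + 15/58 + 23/58 + 35/58 + 1 = 139/58 ≈ 2.397 bits/symbol.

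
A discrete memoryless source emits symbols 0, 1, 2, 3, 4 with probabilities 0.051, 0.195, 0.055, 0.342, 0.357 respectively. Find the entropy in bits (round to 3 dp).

1.969 bits

H = −Σ pᵢ log₂ pᵢ.
−0.051·log₂(0.051) = 0.2190
−0.195·log₂(0.195) = 0.4599
−0.055·log₂(0.055) = 0.2301
−0.342·log₂(0.342) = 0.5294
−0.357·log₂(0.357) = 0.5305
Sum ≈ 1.9689 → 1.969 bits.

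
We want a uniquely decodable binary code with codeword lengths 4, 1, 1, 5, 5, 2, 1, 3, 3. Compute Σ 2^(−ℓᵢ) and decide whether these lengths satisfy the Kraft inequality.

With common denominator 2^5 = 32: Σ 2^(−ℓᵢ) = 2/32 + 16/32 + 16/32 + 1/32 + 1/32 + 8/32 + 16/32 + 4/32 + 4/32 = 68/32 = 2.125.
Kraft's inequality requires Σ ≤ 1; here Σ = 2.125 > 1, so no such prefix code exists.

2.125; no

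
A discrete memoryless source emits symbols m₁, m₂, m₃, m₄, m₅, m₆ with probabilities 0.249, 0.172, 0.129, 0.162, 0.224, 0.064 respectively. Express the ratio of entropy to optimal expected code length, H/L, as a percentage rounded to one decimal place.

98.1%

Entropy H = −Σ p log₂ p ≈ 2.4801 bits.
Huffman merges: 8/125+129/1000→193/1000; 81/500+43/250→167/500; 193/1000+28/125→417/1000; 249/1000+167/500→583/1000; 417/1000+583/1000→1. L = 2527/1000 ≈ 2.5270.
Efficiency = H/L = 2.4801/2.5270 = 98.1%.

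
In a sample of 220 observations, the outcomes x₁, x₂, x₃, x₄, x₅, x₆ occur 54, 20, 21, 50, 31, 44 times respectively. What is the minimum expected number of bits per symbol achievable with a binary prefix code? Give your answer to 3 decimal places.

Probabilities are the counts divided by 220.
Repeatedly combine the two least-probable nodes; the expected code length is the sum of the merged weights.
merge 1/11 + 21/220 → 41/220
merge 31/220 + 41/220 → 18/55
merge 1/5 + 5/22 → 47/110
merge 27/110 + 18/55 → 63/110
merge 47/110 + 63/110 → 1
L = 41/220 + 18/55 + 47/110 + 63/110 + 1 = 553/220 ≈ 2.514 bits/symbol.

2.514 bits/symbol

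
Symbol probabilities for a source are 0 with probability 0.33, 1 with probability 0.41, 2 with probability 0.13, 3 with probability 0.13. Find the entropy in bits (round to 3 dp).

H = −Σ pᵢ log₂ pᵢ.
−0.33·log₂(0.33) = 0.5278
−0.41·log₂(0.41) = 0.5274
−0.13·log₂(0.13) = 0.3826
−0.13·log₂(0.13) = 0.3826
Sum ≈ 1.8205 → 1.820 bits.

1.820 bits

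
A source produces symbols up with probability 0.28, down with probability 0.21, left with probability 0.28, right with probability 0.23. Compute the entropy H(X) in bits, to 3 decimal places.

1.989 bits

H = −Σ pᵢ log₂ pᵢ.
−0.28·log₂(0.28) = 0.5142
−0.21·log₂(0.21) = 0.4728
−0.28·log₂(0.28) = 0.5142
−0.23·log₂(0.23) = 0.4877
Sum ≈ 1.9889 → 1.989 bits.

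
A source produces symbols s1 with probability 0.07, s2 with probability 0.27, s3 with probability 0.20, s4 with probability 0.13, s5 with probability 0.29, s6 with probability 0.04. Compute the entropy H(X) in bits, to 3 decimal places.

2.329 bits

H = −Σ pᵢ log₂ pᵢ.
−0.07·log₂(0.07) = 0.2686
−0.27·log₂(0.27) = 0.5100
−0.20·log₂(0.20) = 0.4644
−0.13·log₂(0.13) = 0.3826
−0.29·log₂(0.29) = 0.5179
−0.04·log₂(0.04) = 0.1858
Sum ≈ 2.3293 → 2.329 bits.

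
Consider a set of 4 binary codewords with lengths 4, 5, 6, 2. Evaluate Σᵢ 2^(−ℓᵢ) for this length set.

With common denominator 2^6 = 64: Σ 2^(−ℓᵢ) = 4/64 + 2/64 + 1/64 + 16/64 = 23/64 = 0.359375.

0.359375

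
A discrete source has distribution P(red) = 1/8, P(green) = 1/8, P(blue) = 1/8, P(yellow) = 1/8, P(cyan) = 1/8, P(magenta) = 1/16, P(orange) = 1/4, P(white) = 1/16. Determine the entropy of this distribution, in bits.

2.875 bits

Each probability is a power of 1/2, so log₂(1/p) is an integer.
H = Σ p·log₂(1/p) = 1/8·3 + 1/8·3 + 1/8·3 + 1/8·3 + 1/8·3 + 1/16·4 + 1/4·2 + 1/16·4 = 2.875 bits.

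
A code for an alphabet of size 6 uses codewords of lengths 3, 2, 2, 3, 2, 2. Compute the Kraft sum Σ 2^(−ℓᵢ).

1.25

With common denominator 2^3 = 8: Σ 2^(−ℓᵢ) = 1/8 + 2/8 + 2/8 + 1/8 + 2/8 + 2/8 = 10/8 = 1.25.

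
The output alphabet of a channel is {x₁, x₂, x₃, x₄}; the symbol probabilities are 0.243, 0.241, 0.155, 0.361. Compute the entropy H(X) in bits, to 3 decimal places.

H = −Σ pᵢ log₂ pᵢ.
−0.243·log₂(0.243) = 0.4960
−0.241·log₂(0.241) = 0.4947
−0.155·log₂(0.155) = 0.4169
−0.361·log₂(0.361) = 0.5306
Sum ≈ 1.9382 → 1.938 bits.

1.938 bits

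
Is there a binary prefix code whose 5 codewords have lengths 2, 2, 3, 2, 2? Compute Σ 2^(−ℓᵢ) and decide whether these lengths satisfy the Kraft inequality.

With common denominator 2^3 = 8: Σ 2^(−ℓᵢ) = 2/8 + 2/8 + 1/8 + 2/8 + 2/8 = 9/8 = 1.125.
Kraft's inequality requires Σ ≤ 1; here Σ = 1.125 > 1, so no such prefix code exists.

1.125; no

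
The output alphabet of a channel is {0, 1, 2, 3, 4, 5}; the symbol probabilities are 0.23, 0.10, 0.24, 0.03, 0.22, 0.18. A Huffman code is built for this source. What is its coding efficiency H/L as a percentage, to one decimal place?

98.0%

Entropy H = −Σ p log₂ p ≈ 2.3916 bits.
Huffman merges: 3/100+1/10→13/100; 13/100+9/50→31/100; 11/50+23/100→9/20; 6/25+31/100→11/20; 9/20+11/20→1. L = 61/25 ≈ 2.4400.
Efficiency = H/L = 2.3916/2.4400 = 98.0%.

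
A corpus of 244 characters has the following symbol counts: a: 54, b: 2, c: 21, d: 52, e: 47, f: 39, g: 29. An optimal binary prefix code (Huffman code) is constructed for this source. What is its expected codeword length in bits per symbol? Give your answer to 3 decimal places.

2.660 bits/symbol

Probabilities are the counts divided by 244.
Repeatedly combine the two least-probable nodes; the expected code length is the sum of the merged weights.
merge 1/122 + 21/244 → 23/244
merge 23/244 + 29/244 → 13/61
merge 39/244 + 47/244 → 43/122
merge 13/61 + 13/61 → 26/61
merge 27/122 + 43/122 → 35/61
merge 26/61 + 35/61 → 1
L = 23/244 + 13/61 + 43/122 + 26/61 + 35/61 + 1 = 649/244 ≈ 2.660 bits/symbol.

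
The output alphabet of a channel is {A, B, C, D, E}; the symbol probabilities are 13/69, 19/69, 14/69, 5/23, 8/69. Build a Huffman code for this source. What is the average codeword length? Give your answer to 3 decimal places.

2.304 bits/symbol

Repeatedly combine the two least-probable nodes; the expected code length is the sum of the merged weights.
merge 8/69 + 13/69 → 7/23
merge 14/69 + 5/23 → 29/69
merge 19/69 + 7/23 → 40/69
merge 29/69 + 40/69 → 1
L = 7/23 + 29/69 + 40/69 + 1 = 53/23 ≈ 2.304 bits/symbol.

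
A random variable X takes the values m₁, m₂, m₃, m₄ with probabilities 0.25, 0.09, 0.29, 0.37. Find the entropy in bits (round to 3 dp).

H = −Σ pᵢ log₂ pᵢ.
−0.25·log₂(0.25) = 0.5000
−0.09·log₂(0.09) = 0.3127
−0.29·log₂(0.29) = 0.5179
−0.37·log₂(0.37) = 0.5307
Sum ≈ 1.8613 → 1.861 bits.

1.861 bits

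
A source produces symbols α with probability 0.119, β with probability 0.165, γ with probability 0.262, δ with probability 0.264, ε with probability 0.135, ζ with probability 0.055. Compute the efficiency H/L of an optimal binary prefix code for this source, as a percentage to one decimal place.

Entropy H = −Σ p log₂ p ≈ 2.4280 bits.
Huffman merges: 11/200+119/1000→87/500; 27/200+33/200→3/10; 87/500+131/500→109/250; 33/125+3/10→141/250; 109/250+141/250→1. L = 1237/500 ≈ 2.4740.
Efficiency = H/L = 2.4280/2.4740 = 98.1%.

98.1%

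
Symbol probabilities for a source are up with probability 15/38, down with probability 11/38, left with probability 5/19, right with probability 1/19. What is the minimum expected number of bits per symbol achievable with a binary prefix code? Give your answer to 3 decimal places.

Repeatedly combine the two least-probable nodes; the expected code length is the sum of the merged weights.
merge 1/19 + 5/19 → 6/19
merge 11/38 + 6/19 → 23/38
merge 15/38 + 23/38 → 1
L = 6/19 + 23/38 + 1 = 73/38 ≈ 1.921 bits/symbol.

1.921 bits/symbol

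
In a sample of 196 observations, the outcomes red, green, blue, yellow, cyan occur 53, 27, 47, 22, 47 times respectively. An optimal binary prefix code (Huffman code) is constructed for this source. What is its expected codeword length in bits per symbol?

2.25 bits/symbol

Probabilities are the counts divided by 196.
Repeatedly combine the two least-probable nodes; the expected code length is the sum of the merged weights.
merge 11/98 + 27/196 → 1/4
merge 47/196 + 47/196 → 47/98
merge 1/4 + 53/196 → 51/98
merge 47/98 + 51/98 → 1
L = 1/4 + 47/98 + 51/98 + 1 = 9/4 = 2.25 bits/symbol.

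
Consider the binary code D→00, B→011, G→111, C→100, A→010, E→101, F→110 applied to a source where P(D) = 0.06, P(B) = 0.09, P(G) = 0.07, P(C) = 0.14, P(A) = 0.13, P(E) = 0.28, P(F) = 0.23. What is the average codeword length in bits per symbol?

L̄ = Σ pᵢ·ℓᵢ = 0.06·2 + 0.09·3 + 0.07·3 + 0.14·3 + 0.13·3 + 0.28·3 + 0.23·3 = 2.94 bits/symbol.

2.94 bits/symbol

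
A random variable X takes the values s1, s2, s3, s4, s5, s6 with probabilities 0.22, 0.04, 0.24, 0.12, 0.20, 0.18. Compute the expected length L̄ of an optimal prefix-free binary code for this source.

Repeatedly combine the two least-probable nodes; the expected code length is the sum of the merged weights.
merge 1/25 + 3/25 → 4/25
merge 4/25 + 9/50 → 17/50
merge 1/5 + 11/50 → 21/50
merge 6/25 + 17/50 → 29/50
merge 21/50 + 29/50 → 1
L = 4/25 + 17/50 + 21/50 + 29/50 + 1 = 5/2 = 2.5 bits/symbol.

2.5 bits/symbol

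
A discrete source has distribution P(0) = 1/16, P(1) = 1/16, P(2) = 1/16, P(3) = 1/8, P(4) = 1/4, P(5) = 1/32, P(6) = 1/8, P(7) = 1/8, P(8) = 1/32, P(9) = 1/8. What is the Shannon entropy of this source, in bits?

3.0625 bits

Each probability is a power of 1/2, so log₂(1/p) is an integer.
H = Σ p·log₂(1/p) = 1/16·4 + 1/16·4 + 1/16·4 + 1/8·3 + 1/4·2 + 1/32·5 + 1/8·3 + 1/8·3 + 1/32·5 + 1/8·3 = 3.0625 bits.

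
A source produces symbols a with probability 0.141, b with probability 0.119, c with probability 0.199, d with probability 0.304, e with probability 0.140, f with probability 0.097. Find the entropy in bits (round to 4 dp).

H = −Σ pᵢ log₂ pᵢ.
−0.141·log₂(0.141) = 0.3985
−0.119·log₂(0.119) = 0.3654
−0.199·log₂(0.199) = 0.4635
−0.304·log₂(0.304) = 0.5222
−0.140·log₂(0.140) = 0.3971
−0.097·log₂(0.097) = 0.3265
Sum ≈ 2.4733 → 2.4733 bits.

2.4733 bits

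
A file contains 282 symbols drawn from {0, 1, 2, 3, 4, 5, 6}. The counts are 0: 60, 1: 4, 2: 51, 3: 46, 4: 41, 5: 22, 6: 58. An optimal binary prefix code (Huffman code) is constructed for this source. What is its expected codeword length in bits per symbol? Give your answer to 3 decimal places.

Probabilities are the counts divided by 282.
Repeatedly combine the two least-probable nodes; the expected code length is the sum of the merged weights.
merge 2/141 + 11/141 → 13/141
merge 13/141 + 41/282 → 67/282
merge 23/141 + 17/94 → 97/282
merge 29/141 + 10/47 → 59/141
merge 67/282 + 97/282 → 82/141
merge 59/141 + 82/141 → 1
L = 13/141 + 67/282 + 97/282 + 59/141 + 82/141 + 1 = 377/141 ≈ 2.674 bits/symbol.

2.674 bits/symbol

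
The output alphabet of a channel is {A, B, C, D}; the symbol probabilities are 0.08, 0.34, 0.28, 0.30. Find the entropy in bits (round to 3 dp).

1.856 bits

H = −Σ pᵢ log₂ pᵢ.
−0.08·log₂(0.08) = 0.2915
−0.34·log₂(0.34) = 0.5292
−0.28·log₂(0.28) = 0.5142
−0.30·log₂(0.30) = 0.5211
Sum ≈ 1.8560 → 1.856 bits.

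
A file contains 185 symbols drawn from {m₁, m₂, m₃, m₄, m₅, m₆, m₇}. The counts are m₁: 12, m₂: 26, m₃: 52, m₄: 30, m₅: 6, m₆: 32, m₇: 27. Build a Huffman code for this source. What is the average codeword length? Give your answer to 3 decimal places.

Probabilities are the counts divided by 185.
Repeatedly combine the two least-probable nodes; the expected code length is the sum of the merged weights.
merge 6/185 + 12/185 → 18/185
merge 18/185 + 26/185 → 44/185
merge 27/185 + 6/37 → 57/185
merge 32/185 + 44/185 → 76/185
merge 52/185 + 57/185 → 109/185
merge 76/185 + 109/185 → 1
L = 18/185 + 44/185 + 57/185 + 76/185 + 109/185 + 1 = 489/185 ≈ 2.643 bits/symbol.

2.643 bits/symbol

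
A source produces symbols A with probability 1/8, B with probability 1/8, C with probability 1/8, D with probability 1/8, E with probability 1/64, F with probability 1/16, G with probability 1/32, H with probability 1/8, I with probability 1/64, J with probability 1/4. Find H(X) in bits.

Each probability is a power of 1/2, so log₂(1/p) is an integer.
H = Σ p·log₂(1/p) = 1/8·3 + 1/8·3 + 1/8·3 + 1/8·3 + 1/64·6 + 1/16·4 + 1/32·5 + 1/8·3 + 1/64·6 + 1/4·2 = 2.96875 bits.

2.96875 bits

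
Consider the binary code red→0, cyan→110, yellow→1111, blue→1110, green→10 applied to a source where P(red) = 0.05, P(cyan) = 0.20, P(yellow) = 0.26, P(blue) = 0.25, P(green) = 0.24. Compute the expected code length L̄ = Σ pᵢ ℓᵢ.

3.17 bits/symbol

L̄ = Σ pᵢ·ℓᵢ = 0.05·1 + 0.20·3 + 0.26·4 + 0.25·4 + 0.24·2 = 3.17 bits/symbol.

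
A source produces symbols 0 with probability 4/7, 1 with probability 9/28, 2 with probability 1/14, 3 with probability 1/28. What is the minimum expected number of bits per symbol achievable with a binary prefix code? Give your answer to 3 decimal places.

1.536 bits/symbol

Repeatedly combine the two least-probable nodes; the expected code length is the sum of the merged weights.
merge 1/28 + 1/14 → 3/28
merge 3/28 + 9/28 → 3/7
merge 3/7 + 4/7 → 1
L = 3/28 + 3/7 + 1 = 43/28 ≈ 1.536 bits/symbol.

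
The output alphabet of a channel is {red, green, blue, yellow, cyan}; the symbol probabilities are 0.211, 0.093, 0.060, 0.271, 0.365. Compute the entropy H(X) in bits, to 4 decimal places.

H = −Σ pᵢ log₂ pᵢ.
−0.211·log₂(0.211) = 0.4736
−0.093·log₂(0.093) = 0.3187
−0.060·log₂(0.060) = 0.2435
−0.271·log₂(0.271) = 0.5105
−0.365·log₂(0.365) = 0.5307
Sum ≈ 2.0770 → 2.0770 bits.

2.0770 bits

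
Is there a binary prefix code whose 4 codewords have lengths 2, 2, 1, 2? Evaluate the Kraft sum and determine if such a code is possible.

With common denominator 2^2 = 4: Σ 2^(−ℓᵢ) = 1/4 + 1/4 + 2/4 + 1/4 = 5/4 = 1.25.
Kraft's inequality requires Σ ≤ 1; here Σ = 1.25 > 1, so no such prefix code exists.

1.25; no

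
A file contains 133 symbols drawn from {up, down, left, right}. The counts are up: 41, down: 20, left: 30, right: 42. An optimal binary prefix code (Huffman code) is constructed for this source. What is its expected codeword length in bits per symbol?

2 bits/symbol

Probabilities are the counts divided by 133.
Repeatedly combine the two least-probable nodes; the expected code length is the sum of the merged weights.
merge 20/133 + 30/133 → 50/133
merge 41/133 + 6/19 → 83/133
merge 50/133 + 83/133 → 1
L = 50/133 + 83/133 + 1 = 2 bits/symbol.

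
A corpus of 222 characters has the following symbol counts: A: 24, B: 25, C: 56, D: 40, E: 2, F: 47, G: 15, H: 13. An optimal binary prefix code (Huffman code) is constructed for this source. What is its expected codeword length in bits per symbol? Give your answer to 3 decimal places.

2.739 bits/symbol

Probabilities are the counts divided by 222.
Repeatedly combine the two least-probable nodes; the expected code length is the sum of the merged weights.
merge 1/111 + 13/222 → 5/74
merge 5/74 + 5/74 → 5/37
merge 4/37 + 25/222 → 49/222
merge 5/37 + 20/111 → 35/111
merge 47/222 + 49/222 → 16/37
merge 28/111 + 35/111 → 21/37
merge 16/37 + 21/37 → 1
L = 5/74 + 5/37 + 49/222 + 35/111 + 16/37 + 21/37 + 1 = 304/111 ≈ 2.739 bits/symbol.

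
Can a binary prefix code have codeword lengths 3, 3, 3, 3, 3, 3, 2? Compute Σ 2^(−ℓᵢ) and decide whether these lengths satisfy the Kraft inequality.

1; yes

With common denominator 2^3 = 8: Σ 2^(−ℓᵢ) = 1/8 + 1/8 + 1/8 + 1/8 + 1/8 + 1/8 + 2/8 = 8/8 = 1.
Kraft's inequality requires Σ ≤ 1; here Σ = 1 ≤ 1, so such a prefix code exists.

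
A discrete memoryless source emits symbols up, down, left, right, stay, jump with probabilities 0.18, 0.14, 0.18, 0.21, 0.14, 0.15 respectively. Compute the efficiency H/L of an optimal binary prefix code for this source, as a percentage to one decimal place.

98.4%

Entropy H = −Σ p log₂ p ≈ 2.5682 bits.
Huffman merges: 7/50+7/50→7/25; 3/20+9/50→33/100; 9/50+21/100→39/100; 7/25+33/100→61/100; 39/100+61/100→1. L = 261/100 ≈ 2.6100.
Efficiency = H/L = 2.5682/2.6100 = 98.4%.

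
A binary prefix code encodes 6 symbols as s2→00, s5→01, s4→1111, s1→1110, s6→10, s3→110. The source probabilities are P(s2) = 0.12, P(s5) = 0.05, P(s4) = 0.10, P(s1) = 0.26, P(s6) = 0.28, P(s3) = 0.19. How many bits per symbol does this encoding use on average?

L̄ = Σ pᵢ·ℓᵢ = 0.12·2 + 0.05·2 + 0.10·4 + 0.26·4 + 0.28·2 + 0.19·3 = 2.91 bits/symbol.

2.91 bits/symbol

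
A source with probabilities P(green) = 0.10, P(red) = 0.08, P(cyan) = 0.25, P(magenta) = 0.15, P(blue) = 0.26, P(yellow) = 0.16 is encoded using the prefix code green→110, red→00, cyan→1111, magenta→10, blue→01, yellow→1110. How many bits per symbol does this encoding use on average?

L̄ = Σ pᵢ·ℓᵢ = 0.10·3 + 0.08·2 + 0.25·4 + 0.15·2 + 0.26·2 + 0.16·4 = 2.92 bits/symbol.

2.92 bits/symbol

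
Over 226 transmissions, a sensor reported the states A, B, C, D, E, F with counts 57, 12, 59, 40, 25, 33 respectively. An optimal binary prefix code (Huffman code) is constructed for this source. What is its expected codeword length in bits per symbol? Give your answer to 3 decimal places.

Probabilities are the counts divided by 226.
Repeatedly combine the two least-probable nodes; the expected code length is the sum of the merged weights.
merge 6/113 + 25/226 → 37/226
merge 33/226 + 37/226 → 35/113
merge 20/113 + 57/226 → 97/226
merge 59/226 + 35/113 → 129/226
merge 97/226 + 129/226 → 1
L = 37/226 + 35/113 + 97/226 + 129/226 + 1 = 559/226 ≈ 2.473 bits/symbol.

2.473 bits/symbol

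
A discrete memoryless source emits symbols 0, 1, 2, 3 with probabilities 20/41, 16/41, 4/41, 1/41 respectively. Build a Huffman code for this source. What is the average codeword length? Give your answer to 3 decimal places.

Repeatedly combine the two least-probable nodes; the expected code length is the sum of the merged weights.
merge 1/41 + 4/41 → 5/41
merge 5/41 + 16/41 → 21/41
merge 20/41 + 21/41 → 1
L = 5/41 + 21/41 + 1 = 67/41 ≈ 1.634 bits/symbol.

1.634 bits/symbol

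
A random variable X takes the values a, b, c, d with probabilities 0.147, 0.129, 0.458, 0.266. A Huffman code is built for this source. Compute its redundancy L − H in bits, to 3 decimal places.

0.006 bits

Entropy H = −Σ p log₂ p ≈ 1.8119 bits.
Huffman merges: 129/1000+147/1000→69/250; 133/500+69/250→271/500; 229/500+271/500→1. L = 909/500 ≈ 1.8180.
L − H = 1.8180 − 1.8119 = 0.006 bits.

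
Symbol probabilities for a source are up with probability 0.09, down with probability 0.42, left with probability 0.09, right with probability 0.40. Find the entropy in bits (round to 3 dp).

H = −Σ pᵢ log₂ pᵢ.
−0.09·log₂(0.09) = 0.3127
−0.42·log₂(0.42) = 0.5256
−0.09·log₂(0.09) = 0.3127
−0.40·log₂(0.40) = 0.5288
Sum ≈ 1.6797 → 1.680 bits.

1.680 bits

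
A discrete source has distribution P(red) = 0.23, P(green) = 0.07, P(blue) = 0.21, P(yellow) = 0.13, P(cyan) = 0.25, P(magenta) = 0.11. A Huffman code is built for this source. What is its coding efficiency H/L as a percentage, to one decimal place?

Entropy H = −Σ p log₂ p ≈ 2.4620 bits.
Huffman merges: 7/100+11/100→9/50; 13/100+9/50→31/100; 21/100+23/100→11/25; 1/4+31/100→14/25; 11/25+14/25→1. L = 249/100 ≈ 2.4900.
Efficiency = H/L = 2.4620/2.4900 = 98.9%.

98.9%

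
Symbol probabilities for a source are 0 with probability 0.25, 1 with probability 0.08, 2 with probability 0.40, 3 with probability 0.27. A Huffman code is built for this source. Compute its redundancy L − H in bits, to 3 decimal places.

0.100 bits

Entropy H = −Σ p log₂ p ≈ 1.8303 bits.
Huffman merges: 2/25+1/4→33/100; 27/100+33/100→3/5; 2/5+3/5→1. L = 193/100 ≈ 1.9300.
L − H = 1.9300 − 1.8303 = 0.100 bits.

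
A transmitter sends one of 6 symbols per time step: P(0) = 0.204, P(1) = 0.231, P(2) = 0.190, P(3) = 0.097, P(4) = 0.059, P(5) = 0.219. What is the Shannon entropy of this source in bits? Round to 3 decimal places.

2.459 bits

H = −Σ pᵢ log₂ pᵢ.
−0.204·log₂(0.204) = 0.4678
−0.231·log₂(0.231) = 0.4883
−0.190·log₂(0.190) = 0.4552
−0.097·log₂(0.097) = 0.3265
−0.059·log₂(0.059) = 0.2409
−0.219·log₂(0.219) = 0.4798
Sum ≈ 2.4586 → 2.459 bits.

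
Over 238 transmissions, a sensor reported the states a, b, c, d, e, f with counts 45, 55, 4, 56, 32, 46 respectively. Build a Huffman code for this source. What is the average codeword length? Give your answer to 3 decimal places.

Probabilities are the counts divided by 238.
Repeatedly combine the two least-probable nodes; the expected code length is the sum of the merged weights.
merge 2/119 + 16/119 → 18/119
merge 18/119 + 45/238 → 81/238
merge 23/119 + 55/238 → 101/238
merge 4/17 + 81/238 → 137/238
merge 101/238 + 137/238 → 1
L = 18/119 + 81/238 + 101/238 + 137/238 + 1 = 593/238 ≈ 2.492 bits/symbol.

2.492 bits/symbol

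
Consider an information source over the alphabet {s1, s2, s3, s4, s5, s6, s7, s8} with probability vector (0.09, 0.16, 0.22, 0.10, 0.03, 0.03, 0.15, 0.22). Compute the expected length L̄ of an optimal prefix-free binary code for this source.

2.77 bits/symbol

Repeatedly combine the two least-probable nodes; the expected code length is the sum of the merged weights.
merge 3/100 + 3/100 → 3/50
merge 3/50 + 9/100 → 3/20
merge 1/10 + 3/20 → 1/4
merge 3/20 + 4/25 → 31/100
merge 11/50 + 11/50 → 11/25
merge 1/4 + 31/100 → 14/25
merge 11/25 + 14/25 → 1
L = 3/50 + 3/20 + 1/4 + 31/100 + 11/25 + 14/25 + 1 = 277/100 = 2.77 bits/symbol.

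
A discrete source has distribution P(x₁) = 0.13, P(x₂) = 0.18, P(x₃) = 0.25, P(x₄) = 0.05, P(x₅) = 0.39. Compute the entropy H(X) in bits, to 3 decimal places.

H = −Σ pᵢ log₂ pᵢ.
−0.13·log₂(0.13) = 0.3826
−0.18·log₂(0.18) = 0.4453
−0.25·log₂(0.25) = 0.5000
−0.05·log₂(0.05) = 0.2161
−0.39·log₂(0.39) = 0.5298
Sum ≈ 2.0738 → 2.074 bits.

2.074 bits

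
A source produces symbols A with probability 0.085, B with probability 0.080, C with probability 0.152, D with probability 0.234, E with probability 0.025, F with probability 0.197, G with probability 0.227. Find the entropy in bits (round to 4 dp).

2.5776 bits

H = −Σ pᵢ log₂ pᵢ.
−0.085·log₂(0.085) = 0.3023
−0.080·log₂(0.080) = 0.2915
−0.152·log₂(0.152) = 0.4131
−0.234·log₂(0.234) = 0.4903
−0.025·log₂(0.025) = 0.1330
−0.197·log₂(0.197) = 0.4617
−0.227·log₂(0.227) = 0.4856
Sum ≈ 2.5776 → 2.5776 bits.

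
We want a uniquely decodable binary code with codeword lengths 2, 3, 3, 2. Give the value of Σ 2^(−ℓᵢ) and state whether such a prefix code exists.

With common denominator 2^3 = 8: Σ 2^(−ℓᵢ) = 2/8 + 1/8 + 1/8 + 2/8 = 6/8 = 0.75.
Kraft's inequality requires Σ ≤ 1; here Σ = 0.75 ≤ 1, so such a prefix code exists.

0.75; yes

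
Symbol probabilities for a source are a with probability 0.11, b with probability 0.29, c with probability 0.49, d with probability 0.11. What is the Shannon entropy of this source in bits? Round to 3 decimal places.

H = −Σ pᵢ log₂ pᵢ.
−0.11·log₂(0.11) = 0.3503
−0.29·log₂(0.29) = 0.5179
−0.49·log₂(0.49) = 0.5043
−0.11·log₂(0.11) = 0.3503
Sum ≈ 1.7228 → 1.723 bits.

1.723 bits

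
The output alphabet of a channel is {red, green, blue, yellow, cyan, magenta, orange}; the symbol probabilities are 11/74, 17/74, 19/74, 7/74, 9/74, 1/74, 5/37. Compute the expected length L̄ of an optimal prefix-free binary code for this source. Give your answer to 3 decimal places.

2.622 bits/symbol

Repeatedly combine the two least-probable nodes; the expected code length is the sum of the merged weights.
merge 1/74 + 7/74 → 4/37
merge 4/37 + 9/74 → 17/74
merge 5/37 + 11/74 → 21/74
merge 17/74 + 17/74 → 17/37
merge 19/74 + 21/74 → 20/37
merge 17/37 + 20/37 → 1
L = 4/37 + 17/74 + 21/74 + 17/37 + 20/37 + 1 = 97/37 ≈ 2.622 bits/symbol.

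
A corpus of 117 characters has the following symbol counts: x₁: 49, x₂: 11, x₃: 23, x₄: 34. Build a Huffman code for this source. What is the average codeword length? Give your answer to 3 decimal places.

1.872 bits/symbol

Probabilities are the counts divided by 117.
Repeatedly combine the two least-probable nodes; the expected code length is the sum of the merged weights.
merge 11/117 + 23/117 → 34/117
merge 34/117 + 34/117 → 68/117
merge 49/117 + 68/117 → 1
L = 34/117 + 68/117 + 1 = 73/39 ≈ 1.872 bits/symbol.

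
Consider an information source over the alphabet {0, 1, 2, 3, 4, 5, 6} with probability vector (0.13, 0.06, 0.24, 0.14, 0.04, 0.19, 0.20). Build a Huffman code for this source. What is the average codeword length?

2.66 bits/symbol

Repeatedly combine the two least-probable nodes; the expected code length is the sum of the merged weights.
merge 1/25 + 3/50 → 1/10
merge 1/10 + 13/100 → 23/100
merge 7/50 + 19/100 → 33/100
merge 1/5 + 23/100 → 43/100
merge 6/25 + 33/100 → 57/100
merge 43/100 + 57/100 → 1
L = 1/10 + 23/100 + 33/100 + 43/100 + 57/100 + 1 = 133/50 = 2.66 bits/symbol.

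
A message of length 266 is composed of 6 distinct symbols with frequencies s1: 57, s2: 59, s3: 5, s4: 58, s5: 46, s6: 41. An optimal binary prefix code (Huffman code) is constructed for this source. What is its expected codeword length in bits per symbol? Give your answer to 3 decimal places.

Probabilities are the counts divided by 266.
Repeatedly combine the two least-probable nodes; the expected code length is the sum of the merged weights.
merge 5/266 + 41/266 → 23/133
merge 23/133 + 23/133 → 46/133
merge 3/14 + 29/133 → 115/266
merge 59/266 + 46/133 → 151/266
merge 115/266 + 151/266 → 1
L = 23/133 + 46/133 + 115/266 + 151/266 + 1 = 335/133 ≈ 2.519 bits/symbol.

2.519 bits/symbol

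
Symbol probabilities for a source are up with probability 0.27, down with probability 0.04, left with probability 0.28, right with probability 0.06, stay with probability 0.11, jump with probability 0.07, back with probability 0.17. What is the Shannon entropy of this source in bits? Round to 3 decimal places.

H = −Σ pᵢ log₂ pᵢ.
−0.27·log₂(0.27) = 0.5100
−0.04·log₂(0.04) = 0.1858
−0.28·log₂(0.28) = 0.5142
−0.06·log₂(0.06) = 0.2435
−0.11·log₂(0.11) = 0.3503
−0.07·log₂(0.07) = 0.2686
−0.17·log₂(0.17) = 0.4346
Sum ≈ 2.5070 → 2.507 bits.

2.507 bits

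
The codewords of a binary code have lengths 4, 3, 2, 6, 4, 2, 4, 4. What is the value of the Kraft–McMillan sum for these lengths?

0.890625

With common denominator 2^6 = 64: Σ 2^(−ℓᵢ) = 4/64 + 8/64 + 16/64 + 1/64 + 4/64 + 16/64 + 4/64 + 4/64 = 57/64 = 0.890625.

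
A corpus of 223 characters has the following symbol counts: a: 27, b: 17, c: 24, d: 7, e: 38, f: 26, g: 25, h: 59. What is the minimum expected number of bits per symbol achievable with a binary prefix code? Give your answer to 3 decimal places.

Probabilities are the counts divided by 223.
Repeatedly combine the two least-probable nodes; the expected code length is the sum of the merged weights.
merge 7/223 + 17/223 → 24/223
merge 24/223 + 24/223 → 48/223
merge 25/223 + 26/223 → 51/223
merge 27/223 + 38/223 → 65/223
merge 48/223 + 51/223 → 99/223
merge 59/223 + 65/223 → 124/223
merge 99/223 + 124/223 → 1
L = 24/223 + 48/223 + 51/223 + 65/223 + 99/223 + 124/223 + 1 = 634/223 ≈ 2.843 bits/symbol.

2.843 bits/symbol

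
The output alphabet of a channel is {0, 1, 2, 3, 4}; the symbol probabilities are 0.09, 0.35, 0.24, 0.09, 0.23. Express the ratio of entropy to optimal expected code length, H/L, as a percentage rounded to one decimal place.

Entropy H = −Σ p log₂ p ≈ 2.1372 bits.
Huffman merges: 9/100+9/100→9/50; 9/50+23/100→41/100; 6/25+7/20→59/100; 41/100+59/100→1. L = 109/50 ≈ 2.1800.
Efficiency = H/L = 2.1372/2.1800 = 98.0%.

98.0%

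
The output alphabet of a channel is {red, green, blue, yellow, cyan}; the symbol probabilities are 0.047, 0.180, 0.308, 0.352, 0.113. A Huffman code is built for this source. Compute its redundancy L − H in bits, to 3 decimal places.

Entropy H = −Σ p log₂ p ≈ 2.0616 bits.
Huffman merges: 47/1000+113/1000→4/25; 4/25+9/50→17/50; 77/250+17/50→81/125; 44/125+81/125→1. L = 537/250 ≈ 2.1480.
L − H = 2.1480 − 2.0616 = 0.086 bits.

0.086 bits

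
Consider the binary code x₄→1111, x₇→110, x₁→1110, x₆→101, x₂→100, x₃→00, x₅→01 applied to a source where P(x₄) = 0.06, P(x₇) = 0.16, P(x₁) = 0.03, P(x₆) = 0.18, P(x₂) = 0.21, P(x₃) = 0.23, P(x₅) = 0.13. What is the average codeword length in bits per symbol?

2.73 bits/symbol

L̄ = Σ pᵢ·ℓᵢ = 0.06·4 + 0.16·3 + 0.03·4 + 0.18·3 + 0.21·3 + 0.23·2 + 0.13·2 = 2.73 bits/symbol.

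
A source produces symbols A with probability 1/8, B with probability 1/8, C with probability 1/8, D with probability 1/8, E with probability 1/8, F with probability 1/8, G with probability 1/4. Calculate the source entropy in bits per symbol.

2.75 bits

Each probability is a power of 1/2, so log₂(1/p) is an integer.
H = Σ p·log₂(1/p) = 1/8·3 + 1/8·3 + 1/8·3 + 1/8·3 + 1/8·3 + 1/8·3 + 1/4·2 = 2.75 bits.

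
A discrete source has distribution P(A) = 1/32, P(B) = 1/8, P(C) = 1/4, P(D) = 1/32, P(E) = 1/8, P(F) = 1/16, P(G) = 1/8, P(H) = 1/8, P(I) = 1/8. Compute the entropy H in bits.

Each probability is a power of 1/2, so log₂(1/p) is an integer.
H = Σ p·log₂(1/p) = 1/32·5 + 1/8·3 + 1/4·2 + 1/32·5 + 1/8·3 + 1/16·4 + 1/8·3 + 1/8·3 + 1/8·3 = 2.9375 bits.

2.9375 bits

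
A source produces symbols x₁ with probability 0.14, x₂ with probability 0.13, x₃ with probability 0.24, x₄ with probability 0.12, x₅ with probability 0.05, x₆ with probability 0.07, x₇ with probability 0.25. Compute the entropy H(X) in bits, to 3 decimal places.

2.626 bits

H = −Σ pᵢ log₂ pᵢ.
−0.14·log₂(0.14) = 0.3971
−0.13·log₂(0.13) = 0.3826
−0.24·log₂(0.24) = 0.4941
−0.12·log₂(0.12) = 0.3671
−0.05·log₂(0.05) = 0.2161
−0.07·log₂(0.07) = 0.2686
−0.25·log₂(0.25) = 0.5000
Sum ≈ 2.6256 → 2.626 bits.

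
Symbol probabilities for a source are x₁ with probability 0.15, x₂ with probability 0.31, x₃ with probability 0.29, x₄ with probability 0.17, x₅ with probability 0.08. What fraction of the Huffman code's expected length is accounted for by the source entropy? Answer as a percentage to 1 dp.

97.7%

Entropy H = −Σ p log₂ p ≈ 2.1783 bits.
Huffman merges: 2/25+3/20→23/100; 17/100+23/100→2/5; 29/100+31/100→3/5; 2/5+3/5→1. L = 223/100 ≈ 2.2300.
Efficiency = H/L = 2.1783/2.2300 = 97.7%.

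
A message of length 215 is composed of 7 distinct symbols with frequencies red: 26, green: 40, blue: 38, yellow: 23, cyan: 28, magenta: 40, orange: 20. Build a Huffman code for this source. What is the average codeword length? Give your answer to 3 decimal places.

2.814 bits/symbol

Probabilities are the counts divided by 215.
Repeatedly combine the two least-probable nodes; the expected code length is the sum of the merged weights.
merge 4/43 + 23/215 → 1/5
merge 26/215 + 28/215 → 54/215
merge 38/215 + 8/43 → 78/215
merge 8/43 + 1/5 → 83/215
merge 54/215 + 78/215 → 132/215
merge 83/215 + 132/215 → 1
L = 1/5 + 54/215 + 78/215 + 83/215 + 132/215 + 1 = 121/43 ≈ 2.814 bits/symbol.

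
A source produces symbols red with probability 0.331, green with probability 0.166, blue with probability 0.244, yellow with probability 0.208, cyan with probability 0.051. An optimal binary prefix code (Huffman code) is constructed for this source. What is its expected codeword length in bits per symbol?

Repeatedly combine the two least-probable nodes; the expected code length is the sum of the merged weights.
merge 51/1000 + 83/500 → 217/1000
merge 26/125 + 217/1000 → 17/40
merge 61/250 + 331/1000 → 23/40
merge 17/40 + 23/40 → 1
L = 217/1000 + 17/40 + 23/40 + 1 = 2217/1000 = 2.217 bits/symbol.

2.217 bits/symbol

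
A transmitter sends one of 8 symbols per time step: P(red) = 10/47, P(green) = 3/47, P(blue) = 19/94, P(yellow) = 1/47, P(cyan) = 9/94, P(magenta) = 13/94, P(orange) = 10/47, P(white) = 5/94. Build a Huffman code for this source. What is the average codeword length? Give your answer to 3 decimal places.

2.787 bits/symbol

Repeatedly combine the two least-probable nodes; the expected code length is the sum of the merged weights.
merge 1/47 + 5/94 → 7/94
merge 3/47 + 7/94 → 13/94
merge 9/94 + 13/94 → 11/47
merge 13/94 + 19/94 → 16/47
merge 10/47 + 10/47 → 20/47
merge 11/47 + 16/47 → 27/47
merge 20/47 + 27/47 → 1
L = 7/94 + 13/94 + 11/47 + 16/47 + 20/47 + 27/47 + 1 = 131/47 ≈ 2.787 bits/symbol.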